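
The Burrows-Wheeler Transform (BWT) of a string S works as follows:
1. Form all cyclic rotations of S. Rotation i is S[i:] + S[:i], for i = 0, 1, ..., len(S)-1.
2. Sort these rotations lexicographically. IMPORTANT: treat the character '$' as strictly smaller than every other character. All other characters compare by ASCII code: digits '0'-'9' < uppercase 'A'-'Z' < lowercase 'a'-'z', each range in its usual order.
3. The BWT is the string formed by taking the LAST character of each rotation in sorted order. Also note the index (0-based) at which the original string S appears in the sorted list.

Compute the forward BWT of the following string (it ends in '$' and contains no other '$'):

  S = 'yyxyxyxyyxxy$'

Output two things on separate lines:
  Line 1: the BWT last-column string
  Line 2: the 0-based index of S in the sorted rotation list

All 13 rotations (rotation i = S[i:]+S[:i]):
  rot[0] = yyxyxyxyyxxy$
  rot[1] = yxyxyxyyxxy$y
  rot[2] = xyxyxyyxxy$yy
  rot[3] = yxyxyyxxy$yyx
  rot[4] = xyxyyxxy$yyxy
  rot[5] = yxyyxxy$yyxyx
  rot[6] = xyyxxy$yyxyxy
  rot[7] = yyxxy$yyxyxyx
  rot[8] = yxxy$yyxyxyxy
  rot[9] = xxy$yyxyxyxyy
  rot[10] = xy$yyxyxyxyyx
  rot[11] = y$yyxyxyxyyxx
  rot[12] = $yyxyxyxyyxxy
Sorted (with $ < everything):
  sorted[0] = $yyxyxyxyyxxy  (last char: 'y')
  sorted[1] = xxy$yyxyxyxyy  (last char: 'y')
  sorted[2] = xy$yyxyxyxyyx  (last char: 'x')
  sorted[3] = xyxyxyyxxy$yy  (last char: 'y')
  sorted[4] = xyxyyxxy$yyxy  (last char: 'y')
  sorted[5] = xyyxxy$yyxyxy  (last char: 'y')
  sorted[6] = y$yyxyxyxyyxx  (last char: 'x')
  sorted[7] = yxxy$yyxyxyxy  (last char: 'y')
  sorted[8] = yxyxyxyyxxy$y  (last char: 'y')
  sorted[9] = yxyxyyxxy$yyx  (last char: 'x')
  sorted[10] = yxyyxxy$yyxyx  (last char: 'x')
  sorted[11] = yyxxy$yyxyxyx  (last char: 'x')
  sorted[12] = yyxyxyxyyxxy$  (last char: '$')
Last column: yyxyyyxyyxxx$
Original string S is at sorted index 12

Answer: yyxyyyxyyxxx$
12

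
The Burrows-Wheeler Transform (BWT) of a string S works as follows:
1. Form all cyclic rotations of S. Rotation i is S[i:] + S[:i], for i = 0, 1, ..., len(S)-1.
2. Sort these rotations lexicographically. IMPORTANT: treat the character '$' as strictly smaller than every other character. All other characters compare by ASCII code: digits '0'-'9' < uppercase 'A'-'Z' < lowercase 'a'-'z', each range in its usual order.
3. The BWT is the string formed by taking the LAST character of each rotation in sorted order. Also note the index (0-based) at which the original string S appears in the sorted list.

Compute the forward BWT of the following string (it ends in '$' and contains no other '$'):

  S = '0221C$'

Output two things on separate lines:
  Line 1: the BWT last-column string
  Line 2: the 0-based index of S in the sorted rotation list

Answer: C$2201
1

Derivation:
All 6 rotations (rotation i = S[i:]+S[:i]):
  rot[0] = 0221C$
  rot[1] = 221C$0
  rot[2] = 21C$02
  rot[3] = 1C$022
  rot[4] = C$0221
  rot[5] = $0221C
Sorted (with $ < everything):
  sorted[0] = $0221C  (last char: 'C')
  sorted[1] = 0221C$  (last char: '$')
  sorted[2] = 1C$022  (last char: '2')
  sorted[3] = 21C$02  (last char: '2')
  sorted[4] = 221C$0  (last char: '0')
  sorted[5] = C$0221  (last char: '1')
Last column: C$2201
Original string S is at sorted index 1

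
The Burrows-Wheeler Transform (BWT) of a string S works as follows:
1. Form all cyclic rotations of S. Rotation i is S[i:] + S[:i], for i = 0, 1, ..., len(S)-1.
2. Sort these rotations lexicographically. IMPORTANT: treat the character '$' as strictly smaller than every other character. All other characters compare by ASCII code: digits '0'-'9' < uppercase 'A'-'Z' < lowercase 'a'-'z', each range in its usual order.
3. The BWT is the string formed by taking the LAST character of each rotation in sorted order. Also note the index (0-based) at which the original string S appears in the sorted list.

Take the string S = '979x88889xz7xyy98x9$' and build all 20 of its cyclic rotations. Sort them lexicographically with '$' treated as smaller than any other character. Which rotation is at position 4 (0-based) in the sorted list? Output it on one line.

All 20 rotations (rotation i = S[i:]+S[:i]):
  rot[0] = 979x88889xz7xyy98x9$
  rot[1] = 79x88889xz7xyy98x9$9
  rot[2] = 9x88889xz7xyy98x9$97
  rot[3] = x88889xz7xyy98x9$979
  rot[4] = 88889xz7xyy98x9$979x
  rot[5] = 8889xz7xyy98x9$979x8
  rot[6] = 889xz7xyy98x9$979x88
  rot[7] = 89xz7xyy98x9$979x888
  rot[8] = 9xz7xyy98x9$979x8888
  rot[9] = xz7xyy98x9$979x88889
  rot[10] = z7xyy98x9$979x88889x
  rot[11] = 7xyy98x9$979x88889xz
  rot[12] = xyy98x9$979x88889xz7
  rot[13] = yy98x9$979x88889xz7x
  rot[14] = y98x9$979x88889xz7xy
  rot[15] = 98x9$979x88889xz7xyy
  rot[16] = 8x9$979x88889xz7xyy9
  rot[17] = x9$979x88889xz7xyy98
  rot[18] = 9$979x88889xz7xyy98x
  rot[19] = $979x88889xz7xyy98x9
Sorted (with $ < everything):
  sorted[0] = $979x88889xz7xyy98x9
  sorted[1] = 79x88889xz7xyy98x9$9
  sorted[2] = 7xyy98x9$979x88889xz
  sorted[3] = 88889xz7xyy98x9$979x
  sorted[4] = 8889xz7xyy98x9$979x8
  sorted[5] = 889xz7xyy98x9$979x88
  sorted[6] = 89xz7xyy98x9$979x888
  sorted[7] = 8x9$979x88889xz7xyy9
  sorted[8] = 9$979x88889xz7xyy98x
  sorted[9] = 979x88889xz7xyy98x9$
  sorted[10] = 98x9$979x88889xz7xyy
  sorted[11] = 9x88889xz7xyy98x9$97
  sorted[12] = 9xz7xyy98x9$979x8888
  sorted[13] = x88889xz7xyy98x9$979
  sorted[14] = x9$979x88889xz7xyy98
  sorted[15] = xyy98x9$979x88889xz7
  sorted[16] = xz7xyy98x9$979x88889
  sorted[17] = y98x9$979x88889xz7xy
  sorted[18] = yy98x9$979x88889xz7x
  sorted[19] = z7xyy98x9$979x88889x
sorted[4] = 8889xz7xyy98x9$979x8

Answer: 8889xz7xyy98x9$979x8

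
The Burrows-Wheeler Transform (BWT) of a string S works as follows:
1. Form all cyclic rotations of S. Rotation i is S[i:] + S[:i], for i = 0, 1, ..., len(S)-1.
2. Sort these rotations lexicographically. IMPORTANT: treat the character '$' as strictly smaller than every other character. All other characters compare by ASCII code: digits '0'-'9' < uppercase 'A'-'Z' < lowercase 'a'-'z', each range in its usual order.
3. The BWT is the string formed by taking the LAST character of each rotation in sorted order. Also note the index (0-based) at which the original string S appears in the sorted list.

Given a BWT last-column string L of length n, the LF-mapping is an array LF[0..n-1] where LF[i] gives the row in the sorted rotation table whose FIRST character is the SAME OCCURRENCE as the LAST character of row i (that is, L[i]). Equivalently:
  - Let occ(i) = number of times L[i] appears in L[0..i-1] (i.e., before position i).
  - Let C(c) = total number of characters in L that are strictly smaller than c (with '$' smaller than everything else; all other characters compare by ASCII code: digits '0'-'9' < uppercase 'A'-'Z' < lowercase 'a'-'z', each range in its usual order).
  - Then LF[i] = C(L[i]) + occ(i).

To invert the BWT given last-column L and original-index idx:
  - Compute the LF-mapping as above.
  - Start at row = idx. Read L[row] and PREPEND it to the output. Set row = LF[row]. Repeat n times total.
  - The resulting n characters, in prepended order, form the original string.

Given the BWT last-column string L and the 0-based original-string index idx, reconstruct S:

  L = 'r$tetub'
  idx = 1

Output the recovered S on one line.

LF mapping: 3 0 4 2 5 6 1
Walk LF starting at row 1, prepending L[row]:
  step 1: row=1, L[1]='$', prepend. Next row=LF[1]=0
  step 2: row=0, L[0]='r', prepend. Next row=LF[0]=3
  step 3: row=3, L[3]='e', prepend. Next row=LF[3]=2
  step 4: row=2, L[2]='t', prepend. Next row=LF[2]=4
  step 5: row=4, L[4]='t', prepend. Next row=LF[4]=5
  step 6: row=5, L[5]='u', prepend. Next row=LF[5]=6
  step 7: row=6, L[6]='b', prepend. Next row=LF[6]=1
Reversed output: butter$

Answer: butter$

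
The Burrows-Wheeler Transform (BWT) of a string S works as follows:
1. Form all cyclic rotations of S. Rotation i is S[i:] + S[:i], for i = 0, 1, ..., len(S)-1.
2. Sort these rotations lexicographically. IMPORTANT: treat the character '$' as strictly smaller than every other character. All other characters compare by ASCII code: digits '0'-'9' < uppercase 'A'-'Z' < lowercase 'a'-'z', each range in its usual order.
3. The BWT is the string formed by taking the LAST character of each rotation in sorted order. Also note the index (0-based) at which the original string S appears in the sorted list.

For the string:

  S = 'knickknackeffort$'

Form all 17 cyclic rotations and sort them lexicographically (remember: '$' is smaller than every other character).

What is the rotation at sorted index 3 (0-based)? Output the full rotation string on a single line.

Answer: ckknackeffort$kni

Derivation:
All 17 rotations (rotation i = S[i:]+S[:i]):
  rot[0] = knickknackeffort$
  rot[1] = nickknackeffort$k
  rot[2] = ickknackeffort$kn
  rot[3] = ckknackeffort$kni
  rot[4] = kknackeffort$knic
  rot[5] = knackeffort$knick
  rot[6] = nackeffort$knickk
  rot[7] = ackeffort$knickkn
  rot[8] = ckeffort$knickkna
  rot[9] = keffort$knickknac
  rot[10] = effort$knickknack
  rot[11] = ffort$knickknacke
  rot[12] = fort$knickknackef
  rot[13] = ort$knickknackeff
  rot[14] = rt$knickknackeffo
  rot[15] = t$knickknackeffor
  rot[16] = $knickknackeffort
Sorted (with $ < everything):
  sorted[0] = $knickknackeffort
  sorted[1] = ackeffort$knickkn
  sorted[2] = ckeffort$knickkna
  sorted[3] = ckknackeffort$kni
  sorted[4] = effort$knickknack
  sorted[5] = ffort$knickknacke
  sorted[6] = fort$knickknackef
  sorted[7] = ickknackeffort$kn
  sorted[8] = keffort$knickknac
  sorted[9] = kknackeffort$knic
  sorted[10] = knackeffort$knick
  sorted[11] = knickknackeffort$
  sorted[12] = nackeffort$knickk
  sorted[13] = nickknackeffort$k
  sorted[14] = ort$knickknackeff
  sorted[15] = rt$knickknackeffo
  sorted[16] = t$knickknackeffor
sorted[3] = ckknackeffort$kni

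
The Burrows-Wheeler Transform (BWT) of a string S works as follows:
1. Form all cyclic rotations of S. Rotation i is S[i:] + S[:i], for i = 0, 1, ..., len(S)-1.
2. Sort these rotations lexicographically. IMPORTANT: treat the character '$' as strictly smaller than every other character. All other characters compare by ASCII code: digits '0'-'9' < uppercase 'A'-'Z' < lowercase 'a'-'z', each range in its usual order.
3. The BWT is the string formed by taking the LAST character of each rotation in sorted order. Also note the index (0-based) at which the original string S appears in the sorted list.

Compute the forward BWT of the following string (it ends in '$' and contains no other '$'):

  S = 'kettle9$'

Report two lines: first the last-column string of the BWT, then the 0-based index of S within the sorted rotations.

All 8 rotations (rotation i = S[i:]+S[:i]):
  rot[0] = kettle9$
  rot[1] = ettle9$k
  rot[2] = ttle9$ke
  rot[3] = tle9$ket
  rot[4] = le9$kett
  rot[5] = e9$kettl
  rot[6] = 9$kettle
  rot[7] = $kettle9
Sorted (with $ < everything):
  sorted[0] = $kettle9  (last char: '9')
  sorted[1] = 9$kettle  (last char: 'e')
  sorted[2] = e9$kettl  (last char: 'l')
  sorted[3] = ettle9$k  (last char: 'k')
  sorted[4] = kettle9$  (last char: '$')
  sorted[5] = le9$kett  (last char: 't')
  sorted[6] = tle9$ket  (last char: 't')
  sorted[7] = ttle9$ke  (last char: 'e')
Last column: 9elk$tte
Original string S is at sorted index 4

Answer: 9elk$tte
4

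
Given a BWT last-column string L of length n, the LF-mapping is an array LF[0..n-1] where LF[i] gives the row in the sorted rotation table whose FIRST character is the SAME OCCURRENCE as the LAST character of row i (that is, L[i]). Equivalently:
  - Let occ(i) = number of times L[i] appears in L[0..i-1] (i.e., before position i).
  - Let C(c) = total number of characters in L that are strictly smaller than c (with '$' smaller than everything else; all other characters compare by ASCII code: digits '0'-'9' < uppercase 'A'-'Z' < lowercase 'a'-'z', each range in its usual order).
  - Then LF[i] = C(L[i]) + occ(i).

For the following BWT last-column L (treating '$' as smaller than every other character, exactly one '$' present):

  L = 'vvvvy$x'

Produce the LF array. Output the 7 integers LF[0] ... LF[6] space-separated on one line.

Char counts: '$':1, 'v':4, 'x':1, 'y':1
C (first-col start): C('$')=0, C('v')=1, C('x')=5, C('y')=6
L[0]='v': occ=0, LF[0]=C('v')+0=1+0=1
L[1]='v': occ=1, LF[1]=C('v')+1=1+1=2
L[2]='v': occ=2, LF[2]=C('v')+2=1+2=3
L[3]='v': occ=3, LF[3]=C('v')+3=1+3=4
L[4]='y': occ=0, LF[4]=C('y')+0=6+0=6
L[5]='$': occ=0, LF[5]=C('$')+0=0+0=0
L[6]='x': occ=0, LF[6]=C('x')+0=5+0=5

Answer: 1 2 3 4 6 0 5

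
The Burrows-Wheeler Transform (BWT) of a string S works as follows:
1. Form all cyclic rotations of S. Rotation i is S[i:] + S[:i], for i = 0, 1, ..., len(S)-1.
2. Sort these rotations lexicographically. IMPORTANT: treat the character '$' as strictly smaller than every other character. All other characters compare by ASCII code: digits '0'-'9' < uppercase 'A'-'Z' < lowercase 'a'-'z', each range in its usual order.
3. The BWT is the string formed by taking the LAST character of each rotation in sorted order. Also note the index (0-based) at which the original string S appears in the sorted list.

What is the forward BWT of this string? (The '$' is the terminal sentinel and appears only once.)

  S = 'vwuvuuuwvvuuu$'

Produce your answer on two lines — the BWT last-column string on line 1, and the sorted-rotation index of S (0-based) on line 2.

Answer: uuuvvuwuvuw$vu
11

Derivation:
All 14 rotations (rotation i = S[i:]+S[:i]):
  rot[0] = vwuvuuuwvvuuu$
  rot[1] = wuvuuuwvvuuu$v
  rot[2] = uvuuuwvvuuu$vw
  rot[3] = vuuuwvvuuu$vwu
  rot[4] = uuuwvvuuu$vwuv
  rot[5] = uuwvvuuu$vwuvu
  rot[6] = uwvvuuu$vwuvuu
  rot[7] = wvvuuu$vwuvuuu
  rot[8] = vvuuu$vwuvuuuw
  rot[9] = vuuu$vwuvuuuwv
  rot[10] = uuu$vwuvuuuwvv
  rot[11] = uu$vwuvuuuwvvu
  rot[12] = u$vwuvuuuwvvuu
  rot[13] = $vwuvuuuwvvuuu
Sorted (with $ < everything):
  sorted[0] = $vwuvuuuwvvuuu  (last char: 'u')
  sorted[1] = u$vwuvuuuwvvuu  (last char: 'u')
  sorted[2] = uu$vwuvuuuwvvu  (last char: 'u')
  sorted[3] = uuu$vwuvuuuwvv  (last char: 'v')
  sorted[4] = uuuwvvuuu$vwuv  (last char: 'v')
  sorted[5] = uuwvvuuu$vwuvu  (last char: 'u')
  sorted[6] = uvuuuwvvuuu$vw  (last char: 'w')
  sorted[7] = uwvvuuu$vwuvuu  (last char: 'u')
  sorted[8] = vuuu$vwuvuuuwv  (last char: 'v')
  sorted[9] = vuuuwvvuuu$vwu  (last char: 'u')
  sorted[10] = vvuuu$vwuvuuuw  (last char: 'w')
  sorted[11] = vwuvuuuwvvuuu$  (last char: '$')
  sorted[12] = wuvuuuwvvuuu$v  (last char: 'v')
  sorted[13] = wvvuuu$vwuvuuu  (last char: 'u')
Last column: uuuvvuwuvuw$vu
Original string S is at sorted index 11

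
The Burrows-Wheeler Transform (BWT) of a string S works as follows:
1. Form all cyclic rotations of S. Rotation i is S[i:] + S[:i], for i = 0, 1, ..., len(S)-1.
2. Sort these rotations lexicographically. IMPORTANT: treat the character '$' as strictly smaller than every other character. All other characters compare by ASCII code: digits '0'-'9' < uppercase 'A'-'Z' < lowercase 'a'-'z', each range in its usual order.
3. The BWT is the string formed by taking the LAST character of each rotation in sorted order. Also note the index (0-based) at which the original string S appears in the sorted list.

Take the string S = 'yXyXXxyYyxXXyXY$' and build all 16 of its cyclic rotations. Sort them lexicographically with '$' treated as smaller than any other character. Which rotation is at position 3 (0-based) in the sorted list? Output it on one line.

Answer: XY$yXyXXxyYyxXXy

Derivation:
All 16 rotations (rotation i = S[i:]+S[:i]):
  rot[0] = yXyXXxyYyxXXyXY$
  rot[1] = XyXXxyYyxXXyXY$y
  rot[2] = yXXxyYyxXXyXY$yX
  rot[3] = XXxyYyxXXyXY$yXy
  rot[4] = XxyYyxXXyXY$yXyX
  rot[5] = xyYyxXXyXY$yXyXX
  rot[6] = yYyxXXyXY$yXyXXx
  rot[7] = YyxXXyXY$yXyXXxy
  rot[8] = yxXXyXY$yXyXXxyY
  rot[9] = xXXyXY$yXyXXxyYy
  rot[10] = XXyXY$yXyXXxyYyx
  rot[11] = XyXY$yXyXXxyYyxX
  rot[12] = yXY$yXyXXxyYyxXX
  rot[13] = XY$yXyXXxyYyxXXy
  rot[14] = Y$yXyXXxyYyxXXyX
  rot[15] = $yXyXXxyYyxXXyXY
Sorted (with $ < everything):
  sorted[0] = $yXyXXxyYyxXXyXY
  sorted[1] = XXxyYyxXXyXY$yXy
  sorted[2] = XXyXY$yXyXXxyYyx
  sorted[3] = XY$yXyXXxyYyxXXy
  sorted[4] = XxyYyxXXyXY$yXyX
  sorted[5] = XyXXxyYyxXXyXY$y
  sorted[6] = XyXY$yXyXXxyYyxX
  sorted[7] = Y$yXyXXxyYyxXXyX
  sorted[8] = YyxXXyXY$yXyXXxy
  sorted[9] = xXXyXY$yXyXXxyYy
  sorted[10] = xyYyxXXyXY$yXyXX
  sorted[11] = yXXxyYyxXXyXY$yX
  sorted[12] = yXY$yXyXXxyYyxXX
  sorted[13] = yXyXXxyYyxXXyXY$
  sorted[14] = yYyxXXyXY$yXyXXx
  sorted[15] = yxXXyXY$yXyXXxyY
sorted[3] = XY$yXyXXxyYyxXXy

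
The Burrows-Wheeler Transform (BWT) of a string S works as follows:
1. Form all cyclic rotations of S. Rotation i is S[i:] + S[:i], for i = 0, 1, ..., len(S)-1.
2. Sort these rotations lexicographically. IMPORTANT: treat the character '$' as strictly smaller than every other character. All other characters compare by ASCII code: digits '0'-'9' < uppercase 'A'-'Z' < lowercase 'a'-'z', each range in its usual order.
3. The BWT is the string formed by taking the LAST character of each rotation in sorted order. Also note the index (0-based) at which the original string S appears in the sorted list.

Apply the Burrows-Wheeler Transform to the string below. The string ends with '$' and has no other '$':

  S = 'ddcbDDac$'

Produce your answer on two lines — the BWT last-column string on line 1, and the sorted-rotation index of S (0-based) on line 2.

All 9 rotations (rotation i = S[i:]+S[:i]):
  rot[0] = ddcbDDac$
  rot[1] = dcbDDac$d
  rot[2] = cbDDac$dd
  rot[3] = bDDac$ddc
  rot[4] = DDac$ddcb
  rot[5] = Dac$ddcbD
  rot[6] = ac$ddcbDD
  rot[7] = c$ddcbDDa
  rot[8] = $ddcbDDac
Sorted (with $ < everything):
  sorted[0] = $ddcbDDac  (last char: 'c')
  sorted[1] = DDac$ddcb  (last char: 'b')
  sorted[2] = Dac$ddcbD  (last char: 'D')
  sorted[3] = ac$ddcbDD  (last char: 'D')
  sorted[4] = bDDac$ddc  (last char: 'c')
  sorted[5] = c$ddcbDDa  (last char: 'a')
  sorted[6] = cbDDac$dd  (last char: 'd')
  sorted[7] = dcbDDac$d  (last char: 'd')
  sorted[8] = ddcbDDac$  (last char: '$')
Last column: cbDDcadd$
Original string S is at sorted index 8

Answer: cbDDcadd$
8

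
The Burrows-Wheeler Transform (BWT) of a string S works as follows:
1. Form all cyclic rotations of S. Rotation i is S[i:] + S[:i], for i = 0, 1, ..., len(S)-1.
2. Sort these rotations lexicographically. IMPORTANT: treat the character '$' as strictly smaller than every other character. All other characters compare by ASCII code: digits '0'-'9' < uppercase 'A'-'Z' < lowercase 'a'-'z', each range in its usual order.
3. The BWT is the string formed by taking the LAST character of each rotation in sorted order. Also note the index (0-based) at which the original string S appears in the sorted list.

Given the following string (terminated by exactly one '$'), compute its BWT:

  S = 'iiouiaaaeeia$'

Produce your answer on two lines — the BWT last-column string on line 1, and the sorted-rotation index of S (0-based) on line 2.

All 13 rotations (rotation i = S[i:]+S[:i]):
  rot[0] = iiouiaaaeeia$
  rot[1] = iouiaaaeeia$i
  rot[2] = ouiaaaeeia$ii
  rot[3] = uiaaaeeia$iio
  rot[4] = iaaaeeia$iiou
  rot[5] = aaaeeia$iioui
  rot[6] = aaeeia$iiouia
  rot[7] = aeeia$iiouiaa
  rot[8] = eeia$iiouiaaa
  rot[9] = eia$iiouiaaae
  rot[10] = ia$iiouiaaaee
  rot[11] = a$iiouiaaaeei
  rot[12] = $iiouiaaaeeia
Sorted (with $ < everything):
  sorted[0] = $iiouiaaaeeia  (last char: 'a')
  sorted[1] = a$iiouiaaaeei  (last char: 'i')
  sorted[2] = aaaeeia$iioui  (last char: 'i')
  sorted[3] = aaeeia$iiouia  (last char: 'a')
  sorted[4] = aeeia$iiouiaa  (last char: 'a')
  sorted[5] = eeia$iiouiaaa  (last char: 'a')
  sorted[6] = eia$iiouiaaae  (last char: 'e')
  sorted[7] = ia$iiouiaaaee  (last char: 'e')
  sorted[8] = iaaaeeia$iiou  (last char: 'u')
  sorted[9] = iiouiaaaeeia$  (last char: '$')
  sorted[10] = iouiaaaeeia$i  (last char: 'i')
  sorted[11] = ouiaaaeeia$ii  (last char: 'i')
  sorted[12] = uiaaaeeia$iio  (last char: 'o')
Last column: aiiaaaeeu$iio
Original string S is at sorted index 9

Answer: aiiaaaeeu$iio
9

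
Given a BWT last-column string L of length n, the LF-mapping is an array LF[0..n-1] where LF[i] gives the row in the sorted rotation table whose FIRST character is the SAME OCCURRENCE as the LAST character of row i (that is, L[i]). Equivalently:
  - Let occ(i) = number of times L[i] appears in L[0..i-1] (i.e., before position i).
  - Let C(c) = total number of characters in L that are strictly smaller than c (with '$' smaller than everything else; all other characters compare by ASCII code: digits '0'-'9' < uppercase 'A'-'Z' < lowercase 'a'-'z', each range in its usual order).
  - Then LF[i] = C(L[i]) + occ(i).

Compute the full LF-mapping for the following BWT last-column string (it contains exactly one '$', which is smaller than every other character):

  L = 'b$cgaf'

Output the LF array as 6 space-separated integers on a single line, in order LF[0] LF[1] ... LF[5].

Answer: 2 0 3 5 1 4

Derivation:
Char counts: '$':1, 'a':1, 'b':1, 'c':1, 'f':1, 'g':1
C (first-col start): C('$')=0, C('a')=1, C('b')=2, C('c')=3, C('f')=4, C('g')=5
L[0]='b': occ=0, LF[0]=C('b')+0=2+0=2
L[1]='$': occ=0, LF[1]=C('$')+0=0+0=0
L[2]='c': occ=0, LF[2]=C('c')+0=3+0=3
L[3]='g': occ=0, LF[3]=C('g')+0=5+0=5
L[4]='a': occ=0, LF[4]=C('a')+0=1+0=1
L[5]='f': occ=0, LF[5]=C('f')+0=4+0=4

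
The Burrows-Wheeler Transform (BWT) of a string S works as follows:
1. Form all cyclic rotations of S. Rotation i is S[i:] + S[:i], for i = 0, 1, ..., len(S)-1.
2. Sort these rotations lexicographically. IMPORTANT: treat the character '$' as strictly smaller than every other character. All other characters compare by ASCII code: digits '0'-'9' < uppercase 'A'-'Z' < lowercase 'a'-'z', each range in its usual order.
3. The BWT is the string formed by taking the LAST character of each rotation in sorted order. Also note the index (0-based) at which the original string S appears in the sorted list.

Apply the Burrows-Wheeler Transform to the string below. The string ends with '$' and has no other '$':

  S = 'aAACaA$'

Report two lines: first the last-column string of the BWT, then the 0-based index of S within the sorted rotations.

All 7 rotations (rotation i = S[i:]+S[:i]):
  rot[0] = aAACaA$
  rot[1] = AACaA$a
  rot[2] = ACaA$aA
  rot[3] = CaA$aAA
  rot[4] = aA$aAAC
  rot[5] = A$aAACa
  rot[6] = $aAACaA
Sorted (with $ < everything):
  sorted[0] = $aAACaA  (last char: 'A')
  sorted[1] = A$aAACa  (last char: 'a')
  sorted[2] = AACaA$a  (last char: 'a')
  sorted[3] = ACaA$aA  (last char: 'A')
  sorted[4] = CaA$aAA  (last char: 'A')
  sorted[5] = aA$aAAC  (last char: 'C')
  sorted[6] = aAACaA$  (last char: '$')
Last column: AaaAAC$
Original string S is at sorted index 6

Answer: AaaAAC$
6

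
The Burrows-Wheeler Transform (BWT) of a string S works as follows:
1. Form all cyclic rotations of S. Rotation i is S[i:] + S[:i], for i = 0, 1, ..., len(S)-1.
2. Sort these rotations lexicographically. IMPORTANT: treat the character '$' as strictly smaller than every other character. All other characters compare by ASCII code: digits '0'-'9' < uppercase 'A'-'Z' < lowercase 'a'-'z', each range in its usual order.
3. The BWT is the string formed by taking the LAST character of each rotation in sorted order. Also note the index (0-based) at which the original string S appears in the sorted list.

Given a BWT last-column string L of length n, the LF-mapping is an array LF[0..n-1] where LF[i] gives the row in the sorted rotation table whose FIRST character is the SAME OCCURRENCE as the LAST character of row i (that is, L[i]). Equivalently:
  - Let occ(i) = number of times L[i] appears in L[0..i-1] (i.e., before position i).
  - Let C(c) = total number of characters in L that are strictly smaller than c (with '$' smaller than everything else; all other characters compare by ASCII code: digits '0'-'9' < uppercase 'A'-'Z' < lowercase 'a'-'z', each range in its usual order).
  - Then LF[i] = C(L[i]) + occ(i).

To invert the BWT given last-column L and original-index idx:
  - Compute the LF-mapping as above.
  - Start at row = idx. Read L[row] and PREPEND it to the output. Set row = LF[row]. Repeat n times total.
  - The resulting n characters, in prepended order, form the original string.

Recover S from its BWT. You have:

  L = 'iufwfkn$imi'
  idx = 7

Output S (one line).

Answer: muffinkiwi$

Derivation:
LF mapping: 3 9 1 10 2 6 8 0 4 7 5
Walk LF starting at row 7, prepending L[row]:
  step 1: row=7, L[7]='$', prepend. Next row=LF[7]=0
  step 2: row=0, L[0]='i', prepend. Next row=LF[0]=3
  step 3: row=3, L[3]='w', prepend. Next row=LF[3]=10
  step 4: row=10, L[10]='i', prepend. Next row=LF[10]=5
  step 5: row=5, L[5]='k', prepend. Next row=LF[5]=6
  step 6: row=6, L[6]='n', prepend. Next row=LF[6]=8
  step 7: row=8, L[8]='i', prepend. Next row=LF[8]=4
  step 8: row=4, L[4]='f', prepend. Next row=LF[4]=2
  step 9: row=2, L[2]='f', prepend. Next row=LF[2]=1
  step 10: row=1, L[1]='u', prepend. Next row=LF[1]=9
  step 11: row=9, L[9]='m', prepend. Next row=LF[9]=7
Reversed output: muffinkiwi$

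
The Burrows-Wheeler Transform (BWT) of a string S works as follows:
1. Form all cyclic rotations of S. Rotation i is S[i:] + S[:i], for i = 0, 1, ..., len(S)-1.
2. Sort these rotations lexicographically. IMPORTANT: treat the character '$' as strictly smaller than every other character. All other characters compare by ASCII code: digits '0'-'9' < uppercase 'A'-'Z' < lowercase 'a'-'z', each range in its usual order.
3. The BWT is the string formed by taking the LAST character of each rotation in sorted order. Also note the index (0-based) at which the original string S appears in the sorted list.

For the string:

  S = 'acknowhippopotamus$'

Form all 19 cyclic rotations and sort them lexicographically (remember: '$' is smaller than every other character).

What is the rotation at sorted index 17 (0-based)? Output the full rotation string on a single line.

All 19 rotations (rotation i = S[i:]+S[:i]):
  rot[0] = acknowhippopotamus$
  rot[1] = cknowhippopotamus$a
  rot[2] = knowhippopotamus$ac
  rot[3] = nowhippopotamus$ack
  rot[4] = owhippopotamus$ackn
  rot[5] = whippopotamus$ackno
  rot[6] = hippopotamus$acknow
  rot[7] = ippopotamus$acknowh
  rot[8] = ppopotamus$acknowhi
  rot[9] = popotamus$acknowhip
  rot[10] = opotamus$acknowhipp
  rot[11] = potamus$acknowhippo
  rot[12] = otamus$acknowhippop
  rot[13] = tamus$acknowhippopo
  rot[14] = amus$acknowhippopot
  rot[15] = mus$acknowhippopota
  rot[16] = us$acknowhippopotam
  rot[17] = s$acknowhippopotamu
  rot[18] = $acknowhippopotamus
Sorted (with $ < everything):
  sorted[0] = $acknowhippopotamus
  sorted[1] = acknowhippopotamus$
  sorted[2] = amus$acknowhippopot
  sorted[3] = cknowhippopotamus$a
  sorted[4] = hippopotamus$acknow
  sorted[5] = ippopotamus$acknowh
  sorted[6] = knowhippopotamus$ac
  sorted[7] = mus$acknowhippopota
  sorted[8] = nowhippopotamus$ack
  sorted[9] = opotamus$acknowhipp
  sorted[10] = otamus$acknowhippop
  sorted[11] = owhippopotamus$ackn
  sorted[12] = popotamus$acknowhip
  sorted[13] = potamus$acknowhippo
  sorted[14] = ppopotamus$acknowhi
  sorted[15] = s$acknowhippopotamu
  sorted[16] = tamus$acknowhippopo
  sorted[17] = us$acknowhippopotam
  sorted[18] = whippopotamus$ackno
sorted[17] = us$acknowhippopotam

Answer: us$acknowhippopotam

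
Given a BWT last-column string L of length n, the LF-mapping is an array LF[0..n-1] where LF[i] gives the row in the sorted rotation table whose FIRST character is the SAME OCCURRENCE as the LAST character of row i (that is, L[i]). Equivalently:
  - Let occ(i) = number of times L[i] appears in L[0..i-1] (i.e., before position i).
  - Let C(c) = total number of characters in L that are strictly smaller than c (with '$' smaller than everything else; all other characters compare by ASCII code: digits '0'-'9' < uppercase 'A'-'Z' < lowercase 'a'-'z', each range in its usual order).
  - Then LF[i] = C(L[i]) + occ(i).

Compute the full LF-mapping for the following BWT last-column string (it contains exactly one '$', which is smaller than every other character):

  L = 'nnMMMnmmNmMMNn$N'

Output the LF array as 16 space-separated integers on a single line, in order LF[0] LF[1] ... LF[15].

Answer: 12 13 1 2 3 14 9 10 6 11 4 5 7 15 0 8

Derivation:
Char counts: '$':1, 'M':5, 'N':3, 'm':3, 'n':4
C (first-col start): C('$')=0, C('M')=1, C('N')=6, C('m')=9, C('n')=12
L[0]='n': occ=0, LF[0]=C('n')+0=12+0=12
L[1]='n': occ=1, LF[1]=C('n')+1=12+1=13
L[2]='M': occ=0, LF[2]=C('M')+0=1+0=1
L[3]='M': occ=1, LF[3]=C('M')+1=1+1=2
L[4]='M': occ=2, LF[4]=C('M')+2=1+2=3
L[5]='n': occ=2, LF[5]=C('n')+2=12+2=14
L[6]='m': occ=0, LF[6]=C('m')+0=9+0=9
L[7]='m': occ=1, LF[7]=C('m')+1=9+1=10
L[8]='N': occ=0, LF[8]=C('N')+0=6+0=6
L[9]='m': occ=2, LF[9]=C('m')+2=9+2=11
L[10]='M': occ=3, LF[10]=C('M')+3=1+3=4
L[11]='M': occ=4, LF[11]=C('M')+4=1+4=5
L[12]='N': occ=1, LF[12]=C('N')+1=6+1=7
L[13]='n': occ=3, LF[13]=C('n')+3=12+3=15
L[14]='$': occ=0, LF[14]=C('$')+0=0+0=0
L[15]='N': occ=2, LF[15]=C('N')+2=6+2=8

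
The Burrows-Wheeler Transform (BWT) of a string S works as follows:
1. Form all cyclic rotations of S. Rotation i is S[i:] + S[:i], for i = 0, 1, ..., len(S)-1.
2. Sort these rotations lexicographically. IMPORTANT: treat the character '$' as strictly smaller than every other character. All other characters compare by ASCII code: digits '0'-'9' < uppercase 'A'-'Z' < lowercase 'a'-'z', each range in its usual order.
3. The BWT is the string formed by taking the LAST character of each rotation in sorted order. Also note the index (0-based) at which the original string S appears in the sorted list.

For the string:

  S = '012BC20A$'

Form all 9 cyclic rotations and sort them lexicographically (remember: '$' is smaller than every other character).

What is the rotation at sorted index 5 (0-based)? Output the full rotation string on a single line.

Answer: 2BC20A$01

Derivation:
All 9 rotations (rotation i = S[i:]+S[:i]):
  rot[0] = 012BC20A$
  rot[1] = 12BC20A$0
  rot[2] = 2BC20A$01
  rot[3] = BC20A$012
  rot[4] = C20A$012B
  rot[5] = 20A$012BC
  rot[6] = 0A$012BC2
  rot[7] = A$012BC20
  rot[8] = $012BC20A
Sorted (with $ < everything):
  sorted[0] = $012BC20A
  sorted[1] = 012BC20A$
  sorted[2] = 0A$012BC2
  sorted[3] = 12BC20A$0
  sorted[4] = 20A$012BC
  sorted[5] = 2BC20A$01
  sorted[6] = A$012BC20
  sorted[7] = BC20A$012
  sorted[8] = C20A$012B
sorted[5] = 2BC20A$01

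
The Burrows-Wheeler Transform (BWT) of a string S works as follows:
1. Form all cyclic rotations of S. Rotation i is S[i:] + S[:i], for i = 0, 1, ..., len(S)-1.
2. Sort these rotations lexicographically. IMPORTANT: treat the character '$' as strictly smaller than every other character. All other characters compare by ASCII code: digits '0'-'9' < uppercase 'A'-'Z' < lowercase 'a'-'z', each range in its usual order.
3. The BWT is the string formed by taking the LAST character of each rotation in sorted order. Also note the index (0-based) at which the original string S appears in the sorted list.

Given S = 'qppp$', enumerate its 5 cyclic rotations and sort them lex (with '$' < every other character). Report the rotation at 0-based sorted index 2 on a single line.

Answer: pp$qp

Derivation:
All 5 rotations (rotation i = S[i:]+S[:i]):
  rot[0] = qppp$
  rot[1] = ppp$q
  rot[2] = pp$qp
  rot[3] = p$qpp
  rot[4] = $qppp
Sorted (with $ < everything):
  sorted[0] = $qppp
  sorted[1] = p$qpp
  sorted[2] = pp$qp
  sorted[3] = ppp$q
  sorted[4] = qppp$
sorted[2] = pp$qp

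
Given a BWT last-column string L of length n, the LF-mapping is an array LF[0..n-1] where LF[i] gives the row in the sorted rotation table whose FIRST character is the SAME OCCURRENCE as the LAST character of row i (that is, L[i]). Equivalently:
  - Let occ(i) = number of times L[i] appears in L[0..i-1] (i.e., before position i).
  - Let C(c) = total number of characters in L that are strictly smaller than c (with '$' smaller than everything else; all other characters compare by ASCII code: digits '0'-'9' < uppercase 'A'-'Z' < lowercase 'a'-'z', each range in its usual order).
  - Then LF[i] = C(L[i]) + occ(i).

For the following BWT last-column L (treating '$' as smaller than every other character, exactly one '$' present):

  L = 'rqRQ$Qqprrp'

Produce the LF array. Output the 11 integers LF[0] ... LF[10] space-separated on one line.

Answer: 8 6 3 1 0 2 7 4 9 10 5

Derivation:
Char counts: '$':1, 'Q':2, 'R':1, 'p':2, 'q':2, 'r':3
C (first-col start): C('$')=0, C('Q')=1, C('R')=3, C('p')=4, C('q')=6, C('r')=8
L[0]='r': occ=0, LF[0]=C('r')+0=8+0=8
L[1]='q': occ=0, LF[1]=C('q')+0=6+0=6
L[2]='R': occ=0, LF[2]=C('R')+0=3+0=3
L[3]='Q': occ=0, LF[3]=C('Q')+0=1+0=1
L[4]='$': occ=0, LF[4]=C('$')+0=0+0=0
L[5]='Q': occ=1, LF[5]=C('Q')+1=1+1=2
L[6]='q': occ=1, LF[6]=C('q')+1=6+1=7
L[7]='p': occ=0, LF[7]=C('p')+0=4+0=4
L[8]='r': occ=1, LF[8]=C('r')+1=8+1=9
L[9]='r': occ=2, LF[9]=C('r')+2=8+2=10
L[10]='p': occ=1, LF[10]=C('p')+1=4+1=5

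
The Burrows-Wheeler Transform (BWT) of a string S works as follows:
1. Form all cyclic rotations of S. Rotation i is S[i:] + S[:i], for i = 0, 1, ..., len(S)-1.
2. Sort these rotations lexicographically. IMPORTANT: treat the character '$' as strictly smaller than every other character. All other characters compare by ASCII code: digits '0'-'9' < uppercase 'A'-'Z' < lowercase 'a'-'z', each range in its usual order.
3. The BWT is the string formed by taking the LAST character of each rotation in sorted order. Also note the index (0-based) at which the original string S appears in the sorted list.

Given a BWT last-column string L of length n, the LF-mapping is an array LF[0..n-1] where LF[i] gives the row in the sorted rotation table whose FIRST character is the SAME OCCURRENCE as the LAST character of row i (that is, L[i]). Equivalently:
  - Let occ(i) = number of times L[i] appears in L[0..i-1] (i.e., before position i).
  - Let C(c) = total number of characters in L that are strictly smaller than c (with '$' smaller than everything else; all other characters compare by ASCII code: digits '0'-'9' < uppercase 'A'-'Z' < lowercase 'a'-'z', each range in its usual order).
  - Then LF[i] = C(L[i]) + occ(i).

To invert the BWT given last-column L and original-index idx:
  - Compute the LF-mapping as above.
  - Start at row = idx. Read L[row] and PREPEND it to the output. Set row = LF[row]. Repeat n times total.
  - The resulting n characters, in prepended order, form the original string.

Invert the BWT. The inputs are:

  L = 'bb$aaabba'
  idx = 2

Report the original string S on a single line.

LF mapping: 5 6 0 1 2 3 7 8 4
Walk LF starting at row 2, prepending L[row]:
  step 1: row=2, L[2]='$', prepend. Next row=LF[2]=0
  step 2: row=0, L[0]='b', prepend. Next row=LF[0]=5
  step 3: row=5, L[5]='a', prepend. Next row=LF[5]=3
  step 4: row=3, L[3]='a', prepend. Next row=LF[3]=1
  step 5: row=1, L[1]='b', prepend. Next row=LF[1]=6
  step 6: row=6, L[6]='b', prepend. Next row=LF[6]=7
  step 7: row=7, L[7]='b', prepend. Next row=LF[7]=8
  step 8: row=8, L[8]='a', prepend. Next row=LF[8]=4
  step 9: row=4, L[4]='a', prepend. Next row=LF[4]=2
Reversed output: aabbbaab$

Answer: aabbbaab$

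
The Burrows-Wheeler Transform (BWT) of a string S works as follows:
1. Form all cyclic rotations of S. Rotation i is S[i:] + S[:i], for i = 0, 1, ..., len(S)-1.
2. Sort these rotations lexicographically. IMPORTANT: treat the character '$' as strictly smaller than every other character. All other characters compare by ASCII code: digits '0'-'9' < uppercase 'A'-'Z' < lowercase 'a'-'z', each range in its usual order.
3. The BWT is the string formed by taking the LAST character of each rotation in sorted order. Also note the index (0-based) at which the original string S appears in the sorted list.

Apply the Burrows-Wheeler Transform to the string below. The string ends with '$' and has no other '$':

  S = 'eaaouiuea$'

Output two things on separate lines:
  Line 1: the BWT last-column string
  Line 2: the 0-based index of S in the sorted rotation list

Answer: aeeau$uaio
5

Derivation:
All 10 rotations (rotation i = S[i:]+S[:i]):
  rot[0] = eaaouiuea$
  rot[1] = aaouiuea$e
  rot[2] = aouiuea$ea
  rot[3] = ouiuea$eaa
  rot[4] = uiuea$eaao
  rot[5] = iuea$eaaou
  rot[6] = uea$eaaoui
  rot[7] = ea$eaaouiu
  rot[8] = a$eaaouiue
  rot[9] = $eaaouiuea
Sorted (with $ < everything):
  sorted[0] = $eaaouiuea  (last char: 'a')
  sorted[1] = a$eaaouiue  (last char: 'e')
  sorted[2] = aaouiuea$e  (last char: 'e')
  sorted[3] = aouiuea$ea  (last char: 'a')
  sorted[4] = ea$eaaouiu  (last char: 'u')
  sorted[5] = eaaouiuea$  (last char: '$')
  sorted[6] = iuea$eaaou  (last char: 'u')
  sorted[7] = ouiuea$eaa  (last char: 'a')
  sorted[8] = uea$eaaoui  (last char: 'i')
  sorted[9] = uiuea$eaao  (last char: 'o')
Last column: aeeau$uaio
Original string S is at sorted index 5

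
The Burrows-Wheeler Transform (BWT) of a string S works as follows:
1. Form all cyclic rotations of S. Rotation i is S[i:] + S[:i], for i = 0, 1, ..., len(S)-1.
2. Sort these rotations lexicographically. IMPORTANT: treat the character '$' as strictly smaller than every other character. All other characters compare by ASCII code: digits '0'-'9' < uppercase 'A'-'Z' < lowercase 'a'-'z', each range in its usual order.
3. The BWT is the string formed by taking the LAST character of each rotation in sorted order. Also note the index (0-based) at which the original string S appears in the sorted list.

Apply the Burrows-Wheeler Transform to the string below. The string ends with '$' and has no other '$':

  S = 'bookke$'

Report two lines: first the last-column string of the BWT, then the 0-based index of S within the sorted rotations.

Answer: e$kkoob
1

Derivation:
All 7 rotations (rotation i = S[i:]+S[:i]):
  rot[0] = bookke$
  rot[1] = ookke$b
  rot[2] = okke$bo
  rot[3] = kke$boo
  rot[4] = ke$book
  rot[5] = e$bookk
  rot[6] = $bookke
Sorted (with $ < everything):
  sorted[0] = $bookke  (last char: 'e')
  sorted[1] = bookke$  (last char: '$')
  sorted[2] = e$bookk  (last char: 'k')
  sorted[3] = ke$book  (last char: 'k')
  sorted[4] = kke$boo  (last char: 'o')
  sorted[5] = okke$bo  (last char: 'o')
  sorted[6] = ookke$b  (last char: 'b')
Last column: e$kkoob
Original string S is at sorted index 1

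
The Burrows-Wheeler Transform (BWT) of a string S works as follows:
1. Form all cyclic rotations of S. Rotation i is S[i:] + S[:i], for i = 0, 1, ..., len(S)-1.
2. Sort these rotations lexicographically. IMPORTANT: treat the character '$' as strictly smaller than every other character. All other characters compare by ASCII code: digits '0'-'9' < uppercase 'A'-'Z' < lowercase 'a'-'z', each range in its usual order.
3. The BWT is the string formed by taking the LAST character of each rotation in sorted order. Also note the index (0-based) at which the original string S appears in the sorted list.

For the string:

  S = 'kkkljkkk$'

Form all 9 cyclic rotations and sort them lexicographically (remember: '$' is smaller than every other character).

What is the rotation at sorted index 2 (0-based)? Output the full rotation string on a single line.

Answer: k$kkkljkk

Derivation:
All 9 rotations (rotation i = S[i:]+S[:i]):
  rot[0] = kkkljkkk$
  rot[1] = kkljkkk$k
  rot[2] = kljkkk$kk
  rot[3] = ljkkk$kkk
  rot[4] = jkkk$kkkl
  rot[5] = kkk$kkklj
  rot[6] = kk$kkkljk
  rot[7] = k$kkkljkk
  rot[8] = $kkkljkkk
Sorted (with $ < everything):
  sorted[0] = $kkkljkkk
  sorted[1] = jkkk$kkkl
  sorted[2] = k$kkkljkk
  sorted[3] = kk$kkkljk
  sorted[4] = kkk$kkklj
  sorted[5] = kkkljkkk$
  sorted[6] = kkljkkk$k
  sorted[7] = kljkkk$kk
  sorted[8] = ljkkk$kkk
sorted[2] = k$kkkljkk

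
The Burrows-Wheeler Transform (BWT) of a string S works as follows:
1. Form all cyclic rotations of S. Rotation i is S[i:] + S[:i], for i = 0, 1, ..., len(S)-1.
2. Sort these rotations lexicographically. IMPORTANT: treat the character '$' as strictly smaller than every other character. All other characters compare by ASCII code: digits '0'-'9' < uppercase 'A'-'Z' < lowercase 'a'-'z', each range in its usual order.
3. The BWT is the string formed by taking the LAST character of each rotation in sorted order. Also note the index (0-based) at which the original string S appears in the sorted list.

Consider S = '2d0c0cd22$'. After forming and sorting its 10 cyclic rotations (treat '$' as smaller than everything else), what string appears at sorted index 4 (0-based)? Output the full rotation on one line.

Answer: 22$2d0c0cd

Derivation:
All 10 rotations (rotation i = S[i:]+S[:i]):
  rot[0] = 2d0c0cd22$
  rot[1] = d0c0cd22$2
  rot[2] = 0c0cd22$2d
  rot[3] = c0cd22$2d0
  rot[4] = 0cd22$2d0c
  rot[5] = cd22$2d0c0
  rot[6] = d22$2d0c0c
  rot[7] = 22$2d0c0cd
  rot[8] = 2$2d0c0cd2
  rot[9] = $2d0c0cd22
Sorted (with $ < everything):
  sorted[0] = $2d0c0cd22
  sorted[1] = 0c0cd22$2d
  sorted[2] = 0cd22$2d0c
  sorted[3] = 2$2d0c0cd2
  sorted[4] = 22$2d0c0cd
  sorted[5] = 2d0c0cd22$
  sorted[6] = c0cd22$2d0
  sorted[7] = cd22$2d0c0
  sorted[8] = d0c0cd22$2
  sorted[9] = d22$2d0c0c
sorted[4] = 22$2d0c0cd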